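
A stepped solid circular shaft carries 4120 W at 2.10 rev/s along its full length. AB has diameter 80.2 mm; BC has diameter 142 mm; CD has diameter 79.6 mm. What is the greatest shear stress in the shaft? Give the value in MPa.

ω = 2π·2.10 = 13.19 rad/s, so T = P/ω = 4120 / 13.19 = 312.2 N·m.
Under the same torque, τ_max = 16T/(πd³) is largest where d is smallest — segment CD (d = 79.6 mm).
τ_max = 16·312.2/(π·(0.0796)³) = 3.153×10^6 Pa.

3.15 MPa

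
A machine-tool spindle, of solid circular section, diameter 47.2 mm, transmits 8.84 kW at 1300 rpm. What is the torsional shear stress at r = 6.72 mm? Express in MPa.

0.896 MPa

ω = 2π·1300/60 = 136.1 rad/s, so T = P/ω = 8.84×10³ / 136.1 = 64.94 N·m.
J = πd⁴/32 = π(0.0472)⁴/32 = 4.873×10^-7 m⁴.
Shear stress varies linearly with radius: τ = T·r/J = 64.94 × 0.00672 / 4.873×10^-7 = 8.955×10^5 Pa.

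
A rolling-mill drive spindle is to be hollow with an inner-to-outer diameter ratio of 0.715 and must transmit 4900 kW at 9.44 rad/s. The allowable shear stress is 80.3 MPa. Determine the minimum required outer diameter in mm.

ω = 9.44 rad/s, so T = P/ω = 4900×10³ / 9.440 = 519100 N·m.
For a hollow shaft with d_i/d_o = 0.715: τ_max = 16T/(π d_o³ (1−k⁴)), so d_o = [16T/(π τ_allow (1−k⁴))]^(1/3) = [16·519100/(π·8.03×10^7·0.7386)]^(1/3) = 0.3546 m.

355 mm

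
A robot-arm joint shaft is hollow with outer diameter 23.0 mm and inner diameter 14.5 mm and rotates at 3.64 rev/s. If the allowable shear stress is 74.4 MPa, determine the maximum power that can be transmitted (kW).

J = π(d_o⁴ − d_i⁴)/32 = π(0.0230⁴ − 0.0145⁴)/32 = 2.313×10^-8 m⁴.
T_max = τ_allow·J/r = 7.44×10^7 × 2.313×10^-8 / 0.0115 = 149.7 N·m.
ω = 2π·3.64 = 22.87 rad/s, so P_max = T_max·ω = 3423 W.

3.42 kW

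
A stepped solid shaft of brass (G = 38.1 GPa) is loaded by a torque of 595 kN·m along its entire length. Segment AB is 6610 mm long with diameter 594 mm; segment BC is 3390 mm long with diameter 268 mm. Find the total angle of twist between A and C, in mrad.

113 mrad

J_AB = π(0.594)⁴/32 = 0.0122 m⁴; J_BC = π(0.268)⁴/32 = 5.06×10^-4 m⁴.
θ = (T/G)·Σ L_i/J_i = (595000/38.1×10⁹)·(6.61/0.0122 + 3.39/5.06×10^-4) = 0.1130 rad.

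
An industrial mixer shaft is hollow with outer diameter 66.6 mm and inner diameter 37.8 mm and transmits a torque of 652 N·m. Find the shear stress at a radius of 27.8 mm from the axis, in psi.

1520 psi

J = π(d_o⁴ − d_i⁴)/32 = π(0.0666⁴ − 0.0378⁴)/32 = 1.731×10^-6 m⁴.
Shear stress varies linearly with radius: τ = T·r/J = 652.0 × 0.0278 / 1.731×10^-6 = 1.047×10^7 Pa.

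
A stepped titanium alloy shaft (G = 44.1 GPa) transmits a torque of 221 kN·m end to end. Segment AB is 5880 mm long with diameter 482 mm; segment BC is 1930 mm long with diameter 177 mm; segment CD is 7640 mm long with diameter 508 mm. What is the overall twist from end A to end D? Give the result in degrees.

J_AB = π(0.482)⁴/32 = 5.30×10^-3 m⁴; J_BC = π(0.177)⁴/32 = 9.64×10^-5 m⁴; J_CD = π(0.508)⁴/32 = 6.54×10^-3 m⁴.
θ = (T/G)·Σ L_i/J_i = (221000/44.1×10⁹)·(5.88/5.30×10^-3 + 1.93/9.64×10^-5 + 7.64/6.54×10^-3) = 0.1118 rad.

6.41°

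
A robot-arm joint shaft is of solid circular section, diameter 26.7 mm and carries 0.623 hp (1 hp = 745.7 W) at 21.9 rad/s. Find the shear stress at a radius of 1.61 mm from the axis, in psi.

ω = 21.9 rad/s, so T = P/ω = 0.623×745.7 / 21.90 = 21.21 N·m.
J = πd⁴/32 = π(0.0267)⁴/32 = 4.989×10^-8 m⁴.
Shear stress varies linearly with radius: τ = T·r/J = 21.21 × 0.00161 / 4.989×10^-8 = 6.845×10^5 Pa.

99.3 psi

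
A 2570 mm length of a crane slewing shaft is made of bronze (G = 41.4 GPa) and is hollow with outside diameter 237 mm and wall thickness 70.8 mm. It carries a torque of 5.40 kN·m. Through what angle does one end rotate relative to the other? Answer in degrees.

0.0637°

J = π(d_o⁴ − d_i⁴)/32 = π(0.237⁴ − 0.0954⁴)/32 = 3.016×10^-4 m⁴.
θ = T·L/(G·J) = 5400 × 2.57 / (41.4×10⁹ × 3.016×10^-4) = 1.111×10^-3 rad.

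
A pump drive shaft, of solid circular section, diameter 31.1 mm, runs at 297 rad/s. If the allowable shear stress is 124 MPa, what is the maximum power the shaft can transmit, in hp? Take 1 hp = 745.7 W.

J = πd⁴/32 = π(0.0311)⁴/32 = 9.184×10^-8 m⁴.
T_max = τ_allow·J/r = 1.24×10^8 × 9.184×10^-8 / 0.0156 = 732.4 N·m.
ω = 297 rad/s, so P_max = T_max·ω = 2.175×10^5 W.

292 hp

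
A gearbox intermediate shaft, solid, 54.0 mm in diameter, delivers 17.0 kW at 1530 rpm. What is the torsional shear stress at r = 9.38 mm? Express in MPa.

1.19 MPa

ω = 2π·1530/60 = 160.2 rad/s, so T = P/ω = 17.0×10³ / 160.2 = 106.1 N·m.
J = πd⁴/32 = π(0.0540)⁴/32 = 8.348×10^-7 m⁴.
Shear stress varies linearly with radius: τ = T·r/J = 106.1 × 0.00938 / 8.348×10^-7 = 1.192×10^6 Pa.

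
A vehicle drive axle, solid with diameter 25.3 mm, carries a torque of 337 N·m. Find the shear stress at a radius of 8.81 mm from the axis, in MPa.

73.8 MPa

J = πd⁴/32 = π(0.0253)⁴/32 = 4.022×10^-8 m⁴.
Shear stress varies linearly with radius: τ = T·r/J = 337.0 × 0.00881 / 4.022×10^-8 = 7.381×10^7 Pa.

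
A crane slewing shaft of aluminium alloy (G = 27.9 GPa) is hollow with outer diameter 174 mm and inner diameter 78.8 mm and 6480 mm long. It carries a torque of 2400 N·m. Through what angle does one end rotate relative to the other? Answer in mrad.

6.47 mrad

J = π(d_o⁴ − d_i⁴)/32 = π(0.174⁴ − 0.0788⁴)/32 = 8.621×10^-5 m⁴.
θ = T·L/(G·J) = 2400 × 6.48 / (27.9×10⁹ × 8.621×10^-5) = 6.466×10^-3 rad.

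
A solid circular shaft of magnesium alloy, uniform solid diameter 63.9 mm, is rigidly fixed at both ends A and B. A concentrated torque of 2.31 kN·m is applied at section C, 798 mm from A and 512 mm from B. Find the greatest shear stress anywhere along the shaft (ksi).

With uniform GJ and both ends fixed, compatibility θ_AC = θ_CB gives T_A·a = T_B·b, together with T_A + T_B = T₀.
T_A = T₀·b/(a+b) = 2310·512/1310 = 902.8 N·m; T_B = 1407 N·m.
τ in each portion: τ_AC = 1.76×10^7 Pa, τ_CB = 2.75×10^7 Pa; maximum is in CB.
τ_max = T_CB·r/J = 1407·0.0319/1.64×10^-6 = 2.747×10^7 Pa.

3.98 ksi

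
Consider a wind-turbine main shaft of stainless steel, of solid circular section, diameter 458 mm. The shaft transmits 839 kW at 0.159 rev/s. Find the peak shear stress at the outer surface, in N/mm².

44.5 N/mm²

ω = 2π·0.159 = 0.9990 rad/s, so T = P/ω = 839×10³ / 0.9990 = 839800 N·m.
J = πd⁴/32 = π(0.458)⁴/32 = 4.320×10^-3 m⁴.
τ_max = T·r/J = 839800 × 0.229 / 4.320×10^-3 = 4.452×10^7 Pa.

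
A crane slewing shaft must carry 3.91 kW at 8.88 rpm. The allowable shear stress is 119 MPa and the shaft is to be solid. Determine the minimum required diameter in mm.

56.5 mm

ω = 2π·8.88/60 = 0.9299 rad/s, so T = P/ω = 3.91×10³ / 0.9299 = 4205 N·m.
For a solid shaft τ_max = 16T/(πd³), so d = (16T/(π τ_allow))^(1/3) = (16·4205/(π·1.19×10^8))^(1/3) = 0.05646 m.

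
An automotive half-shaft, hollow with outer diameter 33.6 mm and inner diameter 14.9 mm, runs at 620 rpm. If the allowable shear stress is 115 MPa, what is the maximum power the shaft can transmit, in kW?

J = π(d_o⁴ − d_i⁴)/32 = π(0.0336⁴ − 0.0149⁴)/32 = 1.203×10^-7 m⁴.
T_max = τ_allow·J/r = 1.15×10^8 × 1.203×10^-7 / 0.0168 = 823.4 N·m.
ω = 2π·620/60 = 64.93 rad/s, so P_max = T_max·ω = 5.346×10^4 W.

53.5 kW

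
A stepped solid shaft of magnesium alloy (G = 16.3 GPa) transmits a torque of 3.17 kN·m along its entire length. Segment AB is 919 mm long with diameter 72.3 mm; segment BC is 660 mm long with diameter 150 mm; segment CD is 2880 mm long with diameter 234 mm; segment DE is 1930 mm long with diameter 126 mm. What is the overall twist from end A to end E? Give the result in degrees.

J_AB = π(0.0723)⁴/32 = 2.68×10^-6 m⁴; J_BC = π(0.150)⁴/32 = 4.97×10^-5 m⁴; J_CD = π(0.234)⁴/32 = 2.94×10^-4 m⁴; J_DE = π(0.126)⁴/32 = 2.47×10^-5 m⁴.
θ = (T/G)·Σ L_i/J_i = (3170/16.3×10⁹)·(0.919/2.68×10^-6 + 0.660/4.97×10^-5 + 2.88/2.94×10^-4 + 1.93/2.47×10^-5) = 0.08628 rad.

4.94°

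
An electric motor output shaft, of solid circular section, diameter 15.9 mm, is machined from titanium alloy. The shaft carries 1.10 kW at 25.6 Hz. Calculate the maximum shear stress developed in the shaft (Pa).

ω = 2π·25.6 = 160.8 rad/s, so T = P/ω = 1.10×10³ / 160.8 = 6.839 N·m.
J = πd⁴/32 = π(0.0159)⁴/32 = 6.275×10^-9 m⁴.
τ_max = T·r/J = 6.839 × 0.00795 / 6.275×10^-9 = 8.665×10^6 Pa.

8.66e6 Pa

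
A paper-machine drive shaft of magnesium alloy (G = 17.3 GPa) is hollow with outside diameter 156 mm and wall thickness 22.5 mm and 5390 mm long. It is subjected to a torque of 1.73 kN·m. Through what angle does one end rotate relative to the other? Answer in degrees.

J = π(d_o⁴ − d_i⁴)/32 = π(0.156⁴ − 0.111⁴)/32 = 4.324×10^-5 m⁴.
θ = T·L/(G·J) = 1730 × 5.39 / (17.3×10⁹ × 4.324×10^-5) = 0.01247 rad.

0.714°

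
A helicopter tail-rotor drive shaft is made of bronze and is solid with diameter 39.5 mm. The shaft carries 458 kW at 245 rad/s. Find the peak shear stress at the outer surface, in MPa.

ω = 245 rad/s, so T = P/ω = 458×10³ / 245.0 = 1869 N·m.
J = πd⁴/32 = π(0.0395)⁴/32 = 2.390×10^-7 m⁴.
τ_max = T·r/J = 1869 × 0.0198 / 2.390×10^-7 = 1.545×10^8 Pa.

154 MPa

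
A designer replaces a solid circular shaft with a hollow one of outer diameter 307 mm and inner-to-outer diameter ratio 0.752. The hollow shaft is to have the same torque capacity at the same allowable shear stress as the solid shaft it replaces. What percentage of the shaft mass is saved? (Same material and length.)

Equal τ_max and T ⇒ the solid shaft needs d_s³ = d_o³(1−k⁴), so d_s = 307·(1−0.752⁴)^(1/3) = 270.0 mm.
Area ratio A_h/A_s = d_o²(1−k²)/d_s² = (1−k²)/(1−k⁴)^(2/3) = 0.5618.
Mass saving = 1 − 0.5618 = 43.8 %.

43.8 %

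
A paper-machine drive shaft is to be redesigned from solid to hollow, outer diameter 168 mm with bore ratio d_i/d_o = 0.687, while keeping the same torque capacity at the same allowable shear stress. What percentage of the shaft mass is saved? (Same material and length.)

Equal τ_max and T ⇒ the solid shaft needs d_s³ = d_o³(1−k⁴), so d_s = 168·(1−0.687⁴)^(1/3) = 154.5 mm.
Area ratio A_h/A_s = d_o²(1−k²)/d_s² = (1−k²)/(1−k⁴)^(2/3) = 0.6246.
Mass saving = 1 − 0.6246 = 37.5 %.

37.5 %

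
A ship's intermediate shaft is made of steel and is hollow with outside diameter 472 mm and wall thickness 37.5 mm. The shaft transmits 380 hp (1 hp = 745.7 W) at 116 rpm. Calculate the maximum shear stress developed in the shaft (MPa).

ω = 2π·116/60 = 12.15 rad/s, so T = P/ω = 380×745.7 / 12.15 = 23330 N·m.
J = π(d_o⁴ − d_i⁴)/32 = π(0.472⁴ − 0.397⁴)/32 = 2.434×10^-3 m⁴.
τ_max = T·r/J = 23330 × 0.236 / 2.434×10^-3 = 2.262×10^6 Pa.

2.26 MPa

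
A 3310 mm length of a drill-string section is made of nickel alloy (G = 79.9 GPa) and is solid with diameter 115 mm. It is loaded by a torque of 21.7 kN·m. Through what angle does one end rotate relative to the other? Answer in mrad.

52.4 mrad

J = πd⁴/32 = π(0.115)⁴/32 = 1.717×10^-5 m⁴.
θ = T·L/(G·J) = 21700 × 3.31 / (79.9×10⁹ × 1.717×10^-5) = 0.05235 rad.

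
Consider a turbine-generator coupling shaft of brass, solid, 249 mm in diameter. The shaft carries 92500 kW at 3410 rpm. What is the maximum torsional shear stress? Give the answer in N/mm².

ω = 2π·3410/60 = 357.1 rad/s, so T = P/ω = 92500×10³ / 357.1 = 259000 N·m.
J = πd⁴/32 = π(0.249)⁴/32 = 3.774×10^-4 m⁴.
τ_max = T·r/J = 259000 × 0.124 / 3.774×10^-4 = 8.545×10^7 Pa.

85.5 N/mm²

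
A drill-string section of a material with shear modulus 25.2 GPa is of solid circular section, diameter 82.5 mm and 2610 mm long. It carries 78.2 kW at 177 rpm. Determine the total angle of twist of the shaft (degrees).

ω = 2π·177/60 = 18.54 rad/s, so T = P/ω = 78.2×10³ / 18.54 = 4219 N·m.
J = πd⁴/32 = π(0.0825)⁴/32 = 4.548×10^-6 m⁴.
θ = T·L/(G·J) = 4219 × 2.61 / (25.2×10⁹ × 4.548×10^-6) = 0.09608 rad.

5.50°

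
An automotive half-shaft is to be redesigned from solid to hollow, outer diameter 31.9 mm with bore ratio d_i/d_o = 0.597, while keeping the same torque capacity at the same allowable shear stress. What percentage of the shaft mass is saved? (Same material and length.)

29.5 %

Equal τ_max and T ⇒ the solid shaft needs d_s³ = d_o³(1−k⁴), so d_s = 31.9·(1−0.597⁴)^(1/3) = 30.49 mm.
Area ratio A_h/A_s = d_o²(1−k²)/d_s² = (1−k²)/(1−k⁴)^(2/3) = 0.7046.
Mass saving = 1 − 0.7046 = 29.5 %.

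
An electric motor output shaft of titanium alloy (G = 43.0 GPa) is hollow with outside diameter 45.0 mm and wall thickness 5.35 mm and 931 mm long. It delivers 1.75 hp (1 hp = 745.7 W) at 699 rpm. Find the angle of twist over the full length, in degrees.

ω = 2π·699/60 = 73.20 rad/s, so T = P/ω = 1.75×745.7 / 73.20 = 17.83 N·m.
J = π(d_o⁴ − d_i⁴)/32 = π(0.0450⁴ − 0.0343⁴)/32 = 2.667×10^-7 m⁴.
θ = T·L/(G·J) = 17.83 × 0.931 / (43.0×10⁹ × 2.667×10^-7) = 1.447×10^-3 rad.

0.0829°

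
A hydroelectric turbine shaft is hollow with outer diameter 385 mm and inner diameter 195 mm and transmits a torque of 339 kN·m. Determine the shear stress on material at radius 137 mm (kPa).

J = π(d_o⁴ − d_i⁴)/32 = π(0.385⁴ − 0.195⁴)/32 = 2.015×10^-3 m⁴.
Shear stress varies linearly with radius: τ = T·r/J = 339000 × 0.137 / 2.015×10^-3 = 2.305×10^7 Pa.

23000 kPa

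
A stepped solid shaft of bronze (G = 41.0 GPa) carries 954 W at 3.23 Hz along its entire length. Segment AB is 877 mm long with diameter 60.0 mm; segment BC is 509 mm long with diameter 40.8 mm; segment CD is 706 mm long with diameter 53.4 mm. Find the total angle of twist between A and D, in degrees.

0.226°

ω = 2π·3.23 = 20.29 rad/s, so T = P/ω = 954 / 20.29 = 47.01 N·m.
J_AB = π(0.0600)⁴/32 = 1.27×10^-6 m⁴; J_BC = π(0.0408)⁴/32 = 2.72×10^-7 m⁴; J_CD = π(0.0534)⁴/32 = 7.98×10^-7 m⁴.
θ = (T/G)·Σ L_i/J_i = (47.01/41.0×10⁹)·(0.877/1.27×10^-6 + 0.509/2.72×10^-7 + 0.706/7.98×10^-7) = 3.949×10^-3 rad.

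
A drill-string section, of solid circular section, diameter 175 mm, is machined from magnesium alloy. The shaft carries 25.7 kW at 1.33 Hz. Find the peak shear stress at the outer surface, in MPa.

2.92 MPa

ω = 2π·1.33 = 8.357 rad/s, so T = P/ω = 25.7×10³ / 8.357 = 3075 N·m.
J = πd⁴/32 = π(0.175)⁴/32 = 9.208×10^-5 m⁴.
τ_max = T·r/J = 3075 × 0.0875 / 9.208×10^-5 = 2.923×10^6 Pa.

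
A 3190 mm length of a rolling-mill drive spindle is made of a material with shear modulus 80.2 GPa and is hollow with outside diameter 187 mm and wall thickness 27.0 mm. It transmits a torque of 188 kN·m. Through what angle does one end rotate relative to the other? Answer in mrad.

J = π(d_o⁴ − d_i⁴)/32 = π(0.187⁴ − 0.133⁴)/32 = 8.933×10^-5 m⁴.
θ = T·L/(G·J) = 188000 × 3.19 / (80.2×10⁹ × 8.933×10^-5) = 0.08371 rad.

83.7 mrad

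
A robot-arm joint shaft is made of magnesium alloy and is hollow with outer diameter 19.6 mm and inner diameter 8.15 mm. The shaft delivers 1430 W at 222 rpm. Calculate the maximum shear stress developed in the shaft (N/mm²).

ω = 2π·222/60 = 23.25 rad/s, so T = P/ω = 1430 / 23.25 = 61.51 N·m.
J = π(d_o⁴ − d_i⁴)/32 = π(0.0196⁴ − 0.00815⁴)/32 = 1.406×10^-8 m⁴.
τ_max = T·r/J = 61.51 × 0.00980 / 1.406×10^-8 = 4.289×10^7 Pa.

42.9 N/mm²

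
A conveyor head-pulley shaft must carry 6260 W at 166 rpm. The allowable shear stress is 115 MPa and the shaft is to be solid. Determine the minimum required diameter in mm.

ω = 2π·166/60 = 17.38 rad/s, so T = P/ω = 6260 / 17.38 = 360.1 N·m.
For a solid shaft τ_max = 16T/(πd³), so d = (16T/(π τ_allow))^(1/3) = (16·360.1/(π·1.15×10^8))^(1/3) = 0.02517 m.

25.2 mm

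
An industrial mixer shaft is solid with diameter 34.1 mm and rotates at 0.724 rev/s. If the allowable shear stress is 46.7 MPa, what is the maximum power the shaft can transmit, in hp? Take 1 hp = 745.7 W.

2.22 hp

J = πd⁴/32 = π(0.0341)⁴/32 = 1.327×10^-7 m⁴.
T_max = τ_allow·J/r = 4.67×10^7 × 1.327×10^-7 / 0.0170 = 363.6 N·m.
ω = 2π·0.724 = 4.549 rad/s, so P_max = T_max·ω = 1654 W.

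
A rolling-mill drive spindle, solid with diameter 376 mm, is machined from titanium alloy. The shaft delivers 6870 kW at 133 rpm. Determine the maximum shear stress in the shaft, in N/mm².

47.3 N/mm²

ω = 2π·133/60 = 13.93 rad/s, so T = P/ω = 6870×10³ / 13.93 = 493300 N·m.
J = πd⁴/32 = π(0.376)⁴/32 = 1.962×10^-3 m⁴.
τ_max = T·r/J = 493300 × 0.188 / 1.962×10^-3 = 4.726×10^7 Pa.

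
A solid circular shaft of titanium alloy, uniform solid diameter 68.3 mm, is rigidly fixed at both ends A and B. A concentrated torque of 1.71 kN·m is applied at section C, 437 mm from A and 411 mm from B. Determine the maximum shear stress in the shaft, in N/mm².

With uniform GJ and both ends fixed, compatibility θ_AC = θ_CB gives T_A·a = T_B·b, together with T_A + T_B = T₀.
T_A = T₀·b/(a+b) = 1710·411/848.0 = 828.8 N·m; T_B = 881.2 N·m.
τ in each portion: τ_AC = 1.32×10^7 Pa, τ_CB = 1.41×10^7 Pa; maximum is in CB.
τ_max = T_CB·r/J = 881.2·0.0341/2.14×10^-6 = 1.409×10^7 Pa.

14.1 N/mm²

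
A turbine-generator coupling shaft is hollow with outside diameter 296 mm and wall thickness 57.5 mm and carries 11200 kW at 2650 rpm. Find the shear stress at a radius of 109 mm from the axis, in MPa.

ω = 2π·2650/60 = 277.5 rad/s, so T = P/ω = 11200×10³ / 277.5 = 40360 N·m.
J = π(d_o⁴ − d_i⁴)/32 = π(0.296⁴ − 0.181⁴)/32 = 6.483×10^-4 m⁴.
Shear stress varies linearly with radius: τ = T·r/J = 40360 × 0.109 / 6.483×10^-4 = 6.786×10^6 Pa.

6.79 MPa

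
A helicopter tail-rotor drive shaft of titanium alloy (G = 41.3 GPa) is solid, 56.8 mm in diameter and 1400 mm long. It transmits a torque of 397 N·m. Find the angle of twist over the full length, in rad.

0.0132 rad

J = πd⁴/32 = π(0.0568)⁴/32 = 1.022×10^-6 m⁴.
θ = T·L/(G·J) = 397.0 × 1.40 / (41.3×10⁹ × 1.022×10^-6) = 0.01317 rad.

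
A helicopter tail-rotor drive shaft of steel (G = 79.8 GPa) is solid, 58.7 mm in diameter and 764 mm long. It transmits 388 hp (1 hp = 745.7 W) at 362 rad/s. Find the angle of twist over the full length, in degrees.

ω = 362 rad/s, so T = P/ω = 388×745.7 / 362.0 = 799.3 N·m.
J = πd⁴/32 = π(0.0587)⁴/32 = 1.166×10^-6 m⁴.
θ = T·L/(G·J) = 799.3 × 0.764 / (79.8×10⁹ × 1.166×10^-6) = 6.565×10^-3 rad.

0.376°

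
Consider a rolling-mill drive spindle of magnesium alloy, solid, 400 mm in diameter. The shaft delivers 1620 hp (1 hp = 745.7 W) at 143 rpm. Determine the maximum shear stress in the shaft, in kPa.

ω = 2π·143/60 = 14.97 rad/s, so T = P/ω = 1620×745.7 / 14.97 = 80670 N·m.
J = πd⁴/32 = π(0.400)⁴/32 = 2.513×10^-3 m⁴.
τ_max = T·r/J = 80670 × 0.200 / 2.513×10^-3 = 6.420×10^6 Pa.

6420 kPa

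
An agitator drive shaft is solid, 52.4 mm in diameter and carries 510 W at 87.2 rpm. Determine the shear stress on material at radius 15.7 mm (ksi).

ω = 2π·87.2/60 = 9.132 rad/s, so T = P/ω = 510 / 9.132 = 55.85 N·m.
J = πd⁴/32 = π(0.0524)⁴/32 = 7.402×10^-7 m⁴.
Shear stress varies linearly with radius: τ = T·r/J = 55.85 × 0.0157 / 7.402×10^-7 = 1.185×10^6 Pa.

0.172 ksi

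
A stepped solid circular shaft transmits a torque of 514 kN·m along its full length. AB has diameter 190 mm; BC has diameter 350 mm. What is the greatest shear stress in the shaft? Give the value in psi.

55400 psi

Under the same torque, τ_max = 16T/(πd³) is largest where d is smallest — segment AB (d = 190 mm).
τ_max = 16·514000/(π·(0.190)³) = 3.817×10^8 Pa.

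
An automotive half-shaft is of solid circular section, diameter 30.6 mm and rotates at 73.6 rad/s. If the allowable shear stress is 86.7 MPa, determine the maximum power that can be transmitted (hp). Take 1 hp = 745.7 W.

J = πd⁴/32 = π(0.0306)⁴/32 = 8.608×10^-8 m⁴.
T_max = τ_allow·J/r = 8.67×10^7 × 8.608×10^-8 / 0.0153 = 487.8 N·m.
ω = 73.6 rad/s, so P_max = T_max·ω = 3.590×10^4 W.

48.1 hp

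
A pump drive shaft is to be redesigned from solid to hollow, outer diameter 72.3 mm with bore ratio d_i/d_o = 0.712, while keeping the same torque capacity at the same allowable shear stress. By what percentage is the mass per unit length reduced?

Equal τ_max and T ⇒ the solid shaft needs d_s³ = d_o³(1−k⁴), so d_s = 72.3·(1−0.712⁴)^(1/3) = 65.48 mm.
Area ratio A_h/A_s = d_o²(1−k²)/d_s² = (1−k²)/(1−k⁴)^(2/3) = 0.6010.
Mass saving = 1 − 0.6010 = 39.9 %.

39.9 %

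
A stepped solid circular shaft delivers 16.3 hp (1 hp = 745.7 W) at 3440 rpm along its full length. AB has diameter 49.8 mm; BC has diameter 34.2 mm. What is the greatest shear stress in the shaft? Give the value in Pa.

ω = 2π·3440/60 = 360.2 rad/s, so T = P/ω = 16.3×745.7 / 360.2 = 33.74 N·m.
Under the same torque, τ_max = 16T/(πd³) is largest where d is smallest — segment BC (d = 34.2 mm).
τ_max = 16·33.74/(π·(0.0342)³) = 4.296×10^6 Pa.

4.30e6 Pa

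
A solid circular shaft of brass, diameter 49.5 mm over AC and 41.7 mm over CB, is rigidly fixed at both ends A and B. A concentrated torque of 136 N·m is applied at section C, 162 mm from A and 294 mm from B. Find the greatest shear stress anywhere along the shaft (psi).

Compatibility: T_A·a/J_AC = T_B·b/J_CB with T_A + T_B = T₀.
J_AC = 5.89×10^-7 m⁴, J_CB = 2.97×10^-7 m⁴, so T_A = T₀·(J_AC/a)/((J_AC/a)+(J_CB/b)) = 106.5 N·m, T_B = 29.54 N·m.
τ in each portion: τ_AC = 4.47×10^6 Pa, τ_CB = 2.08×10^6 Pa; maximum is in AC.
τ_max = T_AC·r/J = 106.5·0.0248/5.89×10^-7 = 4.470×10^6 Pa.

648 psi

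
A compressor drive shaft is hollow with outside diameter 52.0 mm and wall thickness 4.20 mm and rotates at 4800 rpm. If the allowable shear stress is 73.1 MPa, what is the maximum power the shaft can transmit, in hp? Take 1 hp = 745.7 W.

J = π(d_o⁴ − d_i⁴)/32 = π(0.0520⁴ − 0.0436⁴)/32 = 3.630×10^-7 m⁴.
T_max = τ_allow·J/r = 7.31×10^7 × 3.630×10^-7 / 0.0260 = 1021 N·m.
ω = 2π·4800/60 = 502.7 rad/s, so P_max = T_max·ω = 5.131×10^5 W.

688 hp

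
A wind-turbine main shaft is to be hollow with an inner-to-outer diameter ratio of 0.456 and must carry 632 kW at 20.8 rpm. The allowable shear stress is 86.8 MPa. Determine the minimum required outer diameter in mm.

261 mm

ω = 2π·20.8/60 = 2.178 rad/s, so T = P/ω = 632×10³ / 2.178 = 290200 N·m.
For a hollow shaft with d_i/d_o = 0.456: τ_max = 16T/(π d_o³ (1−k⁴)), so d_o = [16T/(π τ_allow (1−k⁴))]^(1/3) = [16·290200/(π·8.68×10^7·0.9568)]^(1/3) = 0.2611 m.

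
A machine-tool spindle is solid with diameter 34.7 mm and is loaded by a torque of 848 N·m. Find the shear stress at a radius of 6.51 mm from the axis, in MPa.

38.8 MPa

J = πd⁴/32 = π(0.0347)⁴/32 = 1.423×10^-7 m⁴.
Shear stress varies linearly with radius: τ = T·r/J = 848.0 × 0.00651 / 1.423×10^-7 = 3.878×10^7 Pa.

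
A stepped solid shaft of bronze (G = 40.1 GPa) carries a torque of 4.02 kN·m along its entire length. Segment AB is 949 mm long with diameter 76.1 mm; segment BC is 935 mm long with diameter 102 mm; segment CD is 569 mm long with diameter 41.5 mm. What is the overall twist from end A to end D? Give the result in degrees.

J_AB = π(0.0761)⁴/32 = 3.29×10^-6 m⁴; J_BC = π(0.102)⁴/32 = 1.06×10^-5 m⁴; J_CD = π(0.0415)⁴/32 = 2.91×10^-7 m⁴.
θ = (T/G)·Σ L_i/J_i = (4020/40.1×10⁹)·(0.949/3.29×10^-6 + 0.935/1.06×10^-5 + 0.569/2.91×10^-7) = 0.2336 rad.

13.4°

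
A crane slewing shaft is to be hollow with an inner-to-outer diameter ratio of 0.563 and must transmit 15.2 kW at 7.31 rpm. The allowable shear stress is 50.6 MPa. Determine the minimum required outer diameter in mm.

ω = 2π·7.31/60 = 0.7655 rad/s, so T = P/ω = 15.2×10³ / 0.7655 = 19860 N·m.
For a hollow shaft with d_i/d_o = 0.563: τ_max = 16T/(π d_o³ (1−k⁴)), so d_o = [16T/(π τ_allow (1−k⁴))]^(1/3) = [16·19860/(π·5.06×10^7·0.8995)]^(1/3) = 0.1305 m.

130 mm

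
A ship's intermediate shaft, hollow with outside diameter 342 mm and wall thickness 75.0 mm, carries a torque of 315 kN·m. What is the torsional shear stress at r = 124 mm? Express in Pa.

J = π(d_o⁴ − d_i⁴)/32 = π(0.342⁴ − 0.192⁴)/32 = 1.210×10^-3 m⁴.
Shear stress varies linearly with radius: τ = T·r/J = 315000 × 0.124 / 1.210×10^-3 = 3.229×10^7 Pa.

3.23e7 Pa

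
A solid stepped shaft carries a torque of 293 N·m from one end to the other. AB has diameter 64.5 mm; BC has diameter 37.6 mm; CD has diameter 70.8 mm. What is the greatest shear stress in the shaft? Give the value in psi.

4070 psi

Under the same torque, τ_max = 16T/(πd³) is largest where d is smallest — segment BC (d = 37.6 mm).
τ_max = 16·293.0/(π·(0.0376)³) = 2.807×10^7 Pa.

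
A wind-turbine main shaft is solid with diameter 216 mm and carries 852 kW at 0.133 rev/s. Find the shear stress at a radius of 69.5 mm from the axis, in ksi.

ω = 2π·0.133 = 0.8357 rad/s, so T = P/ω = 852×10³ / 0.8357 = 1.020e6 N·m.
J = πd⁴/32 = π(0.216)⁴/32 = 2.137×10^-4 m⁴.
Shear stress varies linearly with radius: τ = T·r/J = 1.020e6 × 0.0695 / 2.137×10^-4 = 3.316×10^8 Pa.

48.1 ksi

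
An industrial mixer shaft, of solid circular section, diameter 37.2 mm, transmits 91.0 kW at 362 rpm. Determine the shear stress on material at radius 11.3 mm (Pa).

ω = 2π·362/60 = 37.91 rad/s, so T = P/ω = 91.0×10³ / 37.91 = 2401 N·m.
J = πd⁴/32 = π(0.0372)⁴/32 = 1.880×10^-7 m⁴.
Shear stress varies linearly with radius: τ = T·r/J = 2401 × 0.0113 / 1.880×10^-7 = 1.443×10^8 Pa.

1.44e8 Pa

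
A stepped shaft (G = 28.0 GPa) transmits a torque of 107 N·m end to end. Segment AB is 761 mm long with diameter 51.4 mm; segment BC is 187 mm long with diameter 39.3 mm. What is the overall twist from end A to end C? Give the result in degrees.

0.418°

J_AB = π(0.0514)⁴/32 = 6.85×10^-7 m⁴; J_BC = π(0.0393)⁴/32 = 2.34×10^-7 m⁴.
θ = (T/G)·Σ L_i/J_i = (107.0/28.0×10⁹)·(0.761/6.85×10^-7 + 0.187/2.34×10^-7) = 7.295×10^-3 rad.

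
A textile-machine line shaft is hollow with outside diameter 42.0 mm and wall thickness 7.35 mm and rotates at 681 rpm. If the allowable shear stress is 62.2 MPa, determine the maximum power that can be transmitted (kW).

J = π(d_o⁴ − d_i⁴)/32 = π(0.0420⁴ − 0.0273⁴)/32 = 2.510×10^-7 m⁴.
T_max = τ_allow·J/r = 6.22×10^7 × 2.510×10^-7 / 0.0210 = 743.3 N·m.
ω = 2π·681/60 = 71.31 rad/s, so P_max = T_max·ω = 5.301×10^4 W.

53.0 kW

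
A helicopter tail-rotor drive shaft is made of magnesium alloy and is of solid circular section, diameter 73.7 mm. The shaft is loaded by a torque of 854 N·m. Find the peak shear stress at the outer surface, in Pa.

1.09e7 Pa

J = πd⁴/32 = π(0.0737)⁴/32 = 2.896×10^-6 m⁴.
τ_max = T·r/J = 854.0 × 0.0369 / 2.896×10^-6 = 1.086×10^7 Pa.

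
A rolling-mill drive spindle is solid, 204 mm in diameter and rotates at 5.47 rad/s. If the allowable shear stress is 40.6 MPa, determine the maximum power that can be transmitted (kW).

J = πd⁴/32 = π(0.204)⁴/32 = 1.700×10^-4 m⁴.
T_max = τ_allow·J/r = 4.06×10^7 × 1.700×10^-4 / 0.102 = 67680 N·m.
ω = 5.47 rad/s, so P_max = T_max·ω = 3.702×10^5 W.

370 kW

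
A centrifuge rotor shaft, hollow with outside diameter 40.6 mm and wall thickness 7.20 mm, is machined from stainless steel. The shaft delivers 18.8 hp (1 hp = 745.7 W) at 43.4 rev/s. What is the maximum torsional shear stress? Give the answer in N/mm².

4.73 N/mm²

ω = 2π·43.4 = 272.7 rad/s, so T = P/ω = 18.8×745.7 / 272.7 = 51.41 N·m.
J = π(d_o⁴ − d_i⁴)/32 = π(0.0406⁴ − 0.0262⁴)/32 = 2.205×10^-7 m⁴.
τ_max = T·r/J = 51.41 × 0.0203 / 2.205×10^-7 = 4.733×10^6 Pa.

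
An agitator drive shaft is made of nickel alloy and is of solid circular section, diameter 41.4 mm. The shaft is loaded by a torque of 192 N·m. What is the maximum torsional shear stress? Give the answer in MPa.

J = πd⁴/32 = π(0.0414)⁴/32 = 2.884×10^-7 m⁴.
τ_max = T·r/J = 192.0 × 0.0207 / 2.884×10^-7 = 1.378×10^7 Pa.

13.8 MPa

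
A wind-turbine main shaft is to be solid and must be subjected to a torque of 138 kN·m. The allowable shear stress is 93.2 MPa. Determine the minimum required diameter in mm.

196 mm

For a solid shaft τ_max = 16T/(πd³), so d = (16T/(π τ_allow))^(1/3) = (16·138000/(π·9.32×10^7))^(1/3) = 0.1961 m.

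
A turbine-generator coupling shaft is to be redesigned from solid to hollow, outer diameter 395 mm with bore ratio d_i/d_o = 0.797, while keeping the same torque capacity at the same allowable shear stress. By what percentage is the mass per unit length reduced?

Equal τ_max and T ⇒ the solid shaft needs d_s³ = d_o³(1−k⁴), so d_s = 395·(1−0.797⁴)^(1/3) = 332.5 mm.
Area ratio A_h/A_s = d_o²(1−k²)/d_s² = (1−k²)/(1−k⁴)^(2/3) = 0.5148.
Mass saving = 1 − 0.5148 = 48.5 %.

48.5 %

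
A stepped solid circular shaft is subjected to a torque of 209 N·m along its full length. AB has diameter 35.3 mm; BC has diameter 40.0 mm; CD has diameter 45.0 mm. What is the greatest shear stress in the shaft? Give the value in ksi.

Under the same torque, τ_max = 16T/(πd³) is largest where d is smallest — segment AB (d = 35.3 mm).
τ_max = 16·209.0/(π·(0.0353)³) = 2.420×10^7 Pa.

3.51 ksi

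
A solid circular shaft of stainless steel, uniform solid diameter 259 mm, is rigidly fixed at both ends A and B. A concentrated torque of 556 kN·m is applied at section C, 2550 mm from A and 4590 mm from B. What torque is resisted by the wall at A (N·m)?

357000 N·m

With uniform GJ and both ends fixed, compatibility θ_AC = θ_CB gives T_A·a = T_B·b, together with T_A + T_B = T₀.
T_A = T₀·b/(a+b) = 556000·4590/7140 = 357400 N·m; T_B = 198600 N·m.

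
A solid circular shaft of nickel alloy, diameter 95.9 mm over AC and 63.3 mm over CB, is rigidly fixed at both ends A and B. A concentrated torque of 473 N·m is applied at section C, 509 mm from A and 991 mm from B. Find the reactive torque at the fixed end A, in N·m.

Compatibility: T_A·a/J_AC = T_B·b/J_CB with T_A + T_B = T₀.
J_AC = 8.30×10^-6 m⁴, J_CB = 1.58×10^-6 m⁴, so T_A = T₀·(J_AC/a)/((J_AC/a)+(J_CB/b)) = 431.0 N·m, T_B = 42.02 N·m.

431 N·m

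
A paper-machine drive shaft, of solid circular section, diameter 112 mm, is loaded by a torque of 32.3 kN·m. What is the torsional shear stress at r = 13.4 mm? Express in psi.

4060 psi

J = πd⁴/32 = π(0.112)⁴/32 = 1.545×10^-5 m⁴.
Shear stress varies linearly with radius: τ = T·r/J = 32300 × 0.0134 / 1.545×10^-5 = 2.802×10^7 Pa.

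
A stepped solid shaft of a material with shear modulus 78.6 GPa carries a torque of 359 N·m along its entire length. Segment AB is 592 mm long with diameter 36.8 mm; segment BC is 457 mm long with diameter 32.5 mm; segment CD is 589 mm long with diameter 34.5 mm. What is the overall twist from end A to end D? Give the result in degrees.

3.06°

J_AB = π(0.0368)⁴/32 = 1.80×10^-7 m⁴; J_BC = π(0.0325)⁴/32 = 1.10×10^-7 m⁴; J_CD = π(0.0345)⁴/32 = 1.39×10^-7 m⁴.
θ = (T/G)·Σ L_i/J_i = (359.0/78.6×10⁹)·(0.592/1.80×10^-7 + 0.457/1.10×10^-7 + 0.589/1.39×10^-7) = 0.05342 rad.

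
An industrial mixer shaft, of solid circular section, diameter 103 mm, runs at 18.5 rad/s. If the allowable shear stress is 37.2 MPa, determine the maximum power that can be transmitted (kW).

148 kW

J = πd⁴/32 = π(0.103)⁴/32 = 1.105×10^-5 m⁴.
T_max = τ_allow·J/r = 3.72×10^7 × 1.105×10^-5 / 0.0515 = 7981 N·m.
ω = 18.5 rad/s, so P_max = T_max·ω = 1.477×10^5 W.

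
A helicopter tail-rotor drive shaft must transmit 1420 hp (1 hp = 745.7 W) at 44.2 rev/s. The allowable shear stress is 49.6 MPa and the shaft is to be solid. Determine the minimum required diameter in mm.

ω = 2π·44.2 = 277.7 rad/s, so T = P/ω = 1420×745.7 / 277.7 = 3813 N·m.
For a solid shaft τ_max = 16T/(πd³), so d = (16T/(π τ_allow))^(1/3) = (16·3813/(π·4.96×10^7))^(1/3) = 0.07316 m.

73.2 mm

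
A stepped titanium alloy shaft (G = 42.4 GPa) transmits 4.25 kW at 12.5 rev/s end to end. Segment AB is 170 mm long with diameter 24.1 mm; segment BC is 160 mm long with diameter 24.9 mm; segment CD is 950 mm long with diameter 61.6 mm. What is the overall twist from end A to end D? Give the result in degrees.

0.735°

ω = 2π·12.5 = 78.54 rad/s, so T = P/ω = 4.25×10³ / 78.54 = 54.11 N·m.
J_AB = π(0.0241)⁴/32 = 3.31×10^-8 m⁴; J_BC = π(0.0249)⁴/32 = 3.77×10^-8 m⁴; J_CD = π(0.0616)⁴/32 = 1.41×10^-6 m⁴.
θ = (T/G)·Σ L_i/J_i = (54.11/42.4×10⁹)·(0.170/3.31×10^-8 + 0.160/3.77×10^-8 + 0.950/1.41×10^-6) = 0.01282 rad.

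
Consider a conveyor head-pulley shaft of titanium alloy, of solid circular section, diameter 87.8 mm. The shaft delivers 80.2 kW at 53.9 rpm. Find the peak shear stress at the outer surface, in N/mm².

ω = 2π·53.9/60 = 5.644 rad/s, so T = P/ω = 80.2×10³ / 5.644 = 14210 N·m.
J = πd⁴/32 = π(0.0878)⁴/32 = 5.834×10^-6 m⁴.
τ_max = T·r/J = 14210 × 0.0439 / 5.834×10^-6 = 1.069×10^8 Pa.

107 N/mm²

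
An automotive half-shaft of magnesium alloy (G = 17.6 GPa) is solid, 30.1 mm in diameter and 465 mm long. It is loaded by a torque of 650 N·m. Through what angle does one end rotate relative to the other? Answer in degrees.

12.2°

J = πd⁴/32 = π(0.0301)⁴/32 = 8.059×10^-8 m⁴.
θ = T·L/(G·J) = 650.0 × 0.465 / (17.6×10⁹ × 8.059×10^-8) = 0.2131 rad.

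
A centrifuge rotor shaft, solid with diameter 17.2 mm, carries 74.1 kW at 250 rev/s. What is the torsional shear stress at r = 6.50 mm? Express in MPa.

ω = 2π·250 = 1571 rad/s, so T = P/ω = 74.1×10³ / 1571 = 47.17 N·m.
J = πd⁴/32 = π(0.0172)⁴/32 = 8.592×10^-9 m⁴.
Shear stress varies linearly with radius: τ = T·r/J = 47.17 × 0.00650 / 8.592×10^-9 = 3.569×10^7 Pa.

35.7 MPa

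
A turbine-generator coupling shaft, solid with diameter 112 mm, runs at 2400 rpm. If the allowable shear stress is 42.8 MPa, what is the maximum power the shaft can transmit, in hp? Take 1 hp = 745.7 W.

3980 hp

J = πd⁴/32 = π(0.112)⁴/32 = 1.545×10^-5 m⁴.
T_max = τ_allow·J/r = 4.28×10^7 × 1.545×10^-5 / 0.0560 = 11810 N·m.
ω = 2π·2400/60 = 251.3 rad/s, so P_max = T_max·ω = 2.967×10^6 W.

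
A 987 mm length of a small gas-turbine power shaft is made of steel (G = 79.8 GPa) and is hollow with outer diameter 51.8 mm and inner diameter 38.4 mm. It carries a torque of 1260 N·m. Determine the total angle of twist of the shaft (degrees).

J = π(d_o⁴ − d_i⁴)/32 = π(0.0518⁴ − 0.0384⁴)/32 = 4.934×10^-7 m⁴.
θ = T·L/(G·J) = 1260 × 0.987 / (79.8×10⁹ × 4.934×10^-7) = 0.03159 rad.

1.81°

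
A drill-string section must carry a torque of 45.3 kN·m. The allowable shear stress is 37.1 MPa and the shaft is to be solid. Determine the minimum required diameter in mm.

184 mm

For a solid shaft τ_max = 16T/(πd³), so d = (16T/(π τ_allow))^(1/3) = (16·45300/(π·3.71×10^7))^(1/3) = 0.1839 m.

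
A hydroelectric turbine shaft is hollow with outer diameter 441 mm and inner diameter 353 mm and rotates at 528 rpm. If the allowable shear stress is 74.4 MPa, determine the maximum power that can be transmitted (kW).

40800 kW

J = π(d_o⁴ − d_i⁴)/32 = π(0.441⁴ − 0.353⁴)/32 = 2.189×10^-3 m⁴.
T_max = τ_allow·J/r = 7.44×10^7 × 2.189×10^-3 / 0.221 = 738600 N·m.
ω = 2π·528/60 = 55.29 rad/s, so P_max = T_max·ω = 4.084×10^7 W.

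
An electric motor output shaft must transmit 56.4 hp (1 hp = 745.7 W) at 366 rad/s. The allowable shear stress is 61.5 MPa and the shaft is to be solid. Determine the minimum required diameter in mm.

21.2 mm

ω = 366 rad/s, so T = P/ω = 56.4×745.7 / 366.0 = 114.9 N·m.
For a solid shaft τ_max = 16T/(πd³), so d = (16T/(π τ_allow))^(1/3) = (16·114.9/(π·6.15×10^7))^(1/3) = 0.02119 m.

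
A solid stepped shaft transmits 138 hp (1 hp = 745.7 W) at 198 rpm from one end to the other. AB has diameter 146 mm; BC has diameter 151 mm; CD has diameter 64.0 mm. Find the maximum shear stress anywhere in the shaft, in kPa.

ω = 2π·198/60 = 20.73 rad/s, so T = P/ω = 138×745.7 / 20.73 = 4963 N·m.
Under the same torque, τ_max = 16T/(πd³) is largest where d is smallest — segment CD (d = 64.0 mm).
τ_max = 16·4963/(π·(0.0640)³) = 9.642×10^7 Pa.

96400 kPa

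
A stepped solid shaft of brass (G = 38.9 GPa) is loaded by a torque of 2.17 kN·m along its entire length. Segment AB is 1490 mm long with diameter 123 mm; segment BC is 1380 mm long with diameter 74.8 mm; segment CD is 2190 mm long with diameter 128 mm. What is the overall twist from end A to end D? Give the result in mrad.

33.4 mrad

J_AB = π(0.123)⁴/32 = 2.25×10^-5 m⁴; J_BC = π(0.0748)⁴/32 = 3.07×10^-6 m⁴; J_CD = π(0.128)⁴/32 = 2.64×10^-5 m⁴.
θ = (T/G)·Σ L_i/J_i = (2170/38.9×10⁹)·(1.49/2.25×10^-5 + 1.38/3.07×10^-6 + 2.19/2.64×10^-5) = 0.03338 rad.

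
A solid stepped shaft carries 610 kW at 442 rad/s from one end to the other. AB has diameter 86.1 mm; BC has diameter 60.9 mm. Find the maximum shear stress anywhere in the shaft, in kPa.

31100 kPa

ω = 442 rad/s, so T = P/ω = 610×10³ / 442.0 = 1380 N·m.
Under the same torque, τ_max = 16T/(πd³) is largest where d is smallest — segment BC (d = 60.9 mm).
τ_max = 16·1380/(π·(0.0609)³) = 3.112×10^7 Pa.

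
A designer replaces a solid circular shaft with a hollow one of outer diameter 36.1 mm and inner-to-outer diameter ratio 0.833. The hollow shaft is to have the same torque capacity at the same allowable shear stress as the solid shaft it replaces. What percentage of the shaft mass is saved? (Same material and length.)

Equal τ_max and T ⇒ the solid shaft needs d_s³ = d_o³(1−k⁴), so d_s = 36.1·(1−0.833⁴)^(1/3) = 29.00 mm.
Area ratio A_h/A_s = d_o²(1−k²)/d_s² = (1−k²)/(1−k⁴)^(2/3) = 0.4743.
Mass saving = 1 − 0.4743 = 52.6 %.

52.6 %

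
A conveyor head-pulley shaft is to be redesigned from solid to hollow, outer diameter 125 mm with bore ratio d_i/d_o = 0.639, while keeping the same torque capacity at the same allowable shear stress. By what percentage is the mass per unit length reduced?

33.2 %

Equal τ_max and T ⇒ the solid shaft needs d_s³ = d_o³(1−k⁴), so d_s = 125·(1−0.639⁴)^(1/3) = 117.6 mm.
Area ratio A_h/A_s = d_o²(1−k²)/d_s² = (1−k²)/(1−k⁴)^(2/3) = 0.6682.
Mass saving = 1 − 0.6682 = 33.2 %.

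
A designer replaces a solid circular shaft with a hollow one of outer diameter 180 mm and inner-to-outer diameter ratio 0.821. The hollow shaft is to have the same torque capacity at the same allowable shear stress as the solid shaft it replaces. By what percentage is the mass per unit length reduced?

Equal τ_max and T ⇒ the solid shaft needs d_s³ = d_o³(1−k⁴), so d_s = 180·(1−0.821⁴)^(1/3) = 147.1 mm.
Area ratio A_h/A_s = d_o²(1−k²)/d_s² = (1−k²)/(1−k⁴)^(2/3) = 0.4881.
Mass saving = 1 − 0.4881 = 51.2 %.

51.2 %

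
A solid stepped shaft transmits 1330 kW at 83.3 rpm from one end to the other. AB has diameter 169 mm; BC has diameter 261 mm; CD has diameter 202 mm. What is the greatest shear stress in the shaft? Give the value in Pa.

1.61e8 Pa

ω = 2π·83.3/60 = 8.723 rad/s, so T = P/ω = 1330×10³ / 8.723 = 152500 N·m.
Under the same torque, τ_max = 16T/(πd³) is largest where d is smallest — segment AB (d = 169 mm).
τ_max = 16·152500/(π·(0.169)³) = 1.609×10^8 Pa.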